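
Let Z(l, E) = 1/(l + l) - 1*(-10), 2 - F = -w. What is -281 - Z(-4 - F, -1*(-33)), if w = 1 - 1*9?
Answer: -1165/4 ≈ -291.25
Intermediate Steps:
w = -8 (w = 1 - 9 = -8)
F = -6 (F = 2 - (-1)*(-8) = 2 - 1*8 = 2 - 8 = -6)
Z(l, E) = 10 + 1/(2*l) (Z(l, E) = 1/(2*l) + 10 = 10 + 1/(2*l))
-281 - Z(-4 - F, -1*(-33)) = -281 - (10 + 1/(2*(-4 - 1*(-6)))) = -281 - (10 + 1/(2*(-4 + 6))) = -281 - (10 + (½)/2) = -281 - (10 + (½)*(½)) = -281 - (10 + ¼) = -281 - 1*41/4 = -281 - 41/4 = -1165/4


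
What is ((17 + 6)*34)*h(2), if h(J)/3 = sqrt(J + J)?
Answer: 4692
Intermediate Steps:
h(J) = 3*sqrt(2)*sqrt(J) (h(J) = 3*sqrt(J + J) = 3*sqrt(2*J) = 3*(sqrt(2)*sqrt(J)) = 3*sqrt(2)*sqrt(J))
((17 + 6)*34)*h(2) = ((17 + 6)*34)*(3*sqrt(2)*sqrt(2)) = (23*34)*6 = 782*6 = 4692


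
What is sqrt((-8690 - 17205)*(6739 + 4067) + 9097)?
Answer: I*sqrt(279812273) ≈ 16728.0*I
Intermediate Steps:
sqrt((-8690 - 17205)*(6739 + 4067) + 9097) = sqrt(-25895*10806 + 9097) = sqrt(-279821370 + 9097) = sqrt(-279812273) = I*sqrt(279812273)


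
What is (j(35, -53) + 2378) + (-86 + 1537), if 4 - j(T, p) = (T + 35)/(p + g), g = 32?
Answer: 11509/3 ≈ 3836.3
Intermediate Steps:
j(T, p) = 4 - (35 + T)/(32 + p) (j(T, p) = 4 - (T + 35)/(p + 32) = 4 - (35 + T)/(32 + p))
(j(35, -53) + 2378) + (-86 + 1537) = ((93 - 1*35 + 4*(-53))/(32 - 53) + 2378) + (-86 + 1537) = ((93 - 35 - 212)/(-21) + 2378) + 1451 = (-1/21*(-154) + 2378) + 1451 = (22/3 + 2378) + 1451 = 7156/3 + 1451 = 11509/3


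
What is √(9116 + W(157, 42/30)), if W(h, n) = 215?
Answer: √9331 ≈ 96.597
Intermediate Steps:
√(9116 + W(157, 42/30)) = √(9116 + 215) = √9331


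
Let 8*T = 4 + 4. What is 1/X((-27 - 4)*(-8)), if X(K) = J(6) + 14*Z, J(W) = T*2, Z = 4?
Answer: 1/58 ≈ 0.017241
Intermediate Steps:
T = 1 (T = (4 + 4)/8 = (⅛)*8 = 1)
J(W) = 2 (J(W) = 1*2 = 2)
X(K) = 58 (X(K) = 2 + 14*4 = 2 + 56 = 58)
1/X((-27 - 4)*(-8)) = 1/58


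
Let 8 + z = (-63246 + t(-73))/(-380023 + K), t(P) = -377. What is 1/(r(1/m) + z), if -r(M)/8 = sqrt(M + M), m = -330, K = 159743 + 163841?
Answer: -1204063699905/8343137559703 + 8494295256*I*sqrt(165)/8343137559703 ≈ -0.14432 + 0.013078*I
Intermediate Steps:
K = 323584
z = -387889/56439 (z = -8 + (-63246 - 377)/(-380023 + 323584) = -8 - 63623/(-56439) = -8 - 63623*(-1/56439) = -8 + 63623/56439 = -387889/56439 ≈ -6.8727)
r(M) = -8*sqrt(2)*sqrt(M) (r(M) = -8*sqrt(M + M) = -8*sqrt(2)*sqrt(M))
1/(r(1/m) + z) = 1/(-8*sqrt(2)*sqrt(1/(-330)) - 387889/56439) = 1/(-8*sqrt(2)*sqrt(-1/330) - 387889/56439) = 1/(-8*sqrt(2)*I*sqrt(330)/330 - 387889/56439) = 1/(-8*I*sqrt(165)/165 - 387889/56439) = 1/(-387889/56439 - 8*I*sqrt(165)/165)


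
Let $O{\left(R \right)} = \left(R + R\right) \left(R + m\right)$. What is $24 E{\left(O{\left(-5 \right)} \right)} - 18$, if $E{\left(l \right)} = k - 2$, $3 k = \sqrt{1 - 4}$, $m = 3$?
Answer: $-66 + 8 i \sqrt{3} \approx -66.0 + 13.856 i$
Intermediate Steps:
$k = \frac{i \sqrt{3}}{3}$ ($k = \frac{\sqrt{1 - 4}}{3} = \frac{\sqrt{-3}}{3} = \frac{i \sqrt{3}}{3} \approx 0.57735 i$)
$O{\left(R \right)} = 2 R \left(3 + R\right)$ ($O{\left(R \right)} = \left(R + R\right) \left(R + 3\right) = 2 R \left(3 + R\right)$)
$E{\left(l \right)} = -2 + \frac{i \sqrt{3}}{3}$ ($E{\left(l \right)} = \frac{i \sqrt{3}}{3} - 2 = -2 + \frac{i \sqrt{3}}{3}$)
$24 E{\left(O{\left(-5 \right)} \right)} - 18 = 24 \left(-2 + \frac{i \sqrt{3}}{3}\right) - 18 = \left(-48 + 8 i \sqrt{3}\right) - 18 = -66 + 8 i \sqrt{3}$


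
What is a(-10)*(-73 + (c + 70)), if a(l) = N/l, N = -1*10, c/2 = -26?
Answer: -55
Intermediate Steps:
c = -52 (c = 2*(-26) = -52)
N = -10
a(l) = -10/l
a(-10)*(-73 + (c + 70)) = (-10/(-10))*(-73 + (-52 + 70)) = (-10*(-⅒))*(-73 + 18) = 1*(-55) = -55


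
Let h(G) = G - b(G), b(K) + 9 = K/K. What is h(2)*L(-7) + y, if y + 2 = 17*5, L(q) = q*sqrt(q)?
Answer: 83 - 70*I*sqrt(7) ≈ 83.0 - 185.2*I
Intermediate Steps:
L(q) = q**(3/2)
b(K) = -8 (b(K) = -9 + K/K = -9 + 1 = -8)
y = 83 (y = -2 + 17*5 = -2 + 85 = 83)
h(G) = 8 + G (h(G) = G - 1*(-8) = G + 8 = 8 + G)
h(2)*L(-7) + y = (8 + 2)*(-7)**(3/2) + 83 = 10*(-7*I*sqrt(7)) + 83 = -70*I*sqrt(7) + 83 = 83 - 70*I*sqrt(7)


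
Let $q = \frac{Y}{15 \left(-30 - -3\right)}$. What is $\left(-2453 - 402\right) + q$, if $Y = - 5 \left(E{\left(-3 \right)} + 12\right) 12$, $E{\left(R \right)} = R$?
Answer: $- \frac{8561}{3} \approx -2853.7$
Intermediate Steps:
$Y = -540$ ($Y = - 5 \left(-3 + 12\right) 12 = - 5 \cdot 9 \cdot 12 = \left(-5\right) 108 = -540$)
$q = \frac{4}{3}$ ($q = - \frac{540}{15 \left(-30 - -3\right)} = - \frac{540}{15 \left(-30 + \left(-13 + 16\right)\right)} = - \frac{540}{15 \left(-30 + 3\right)} = - \frac{540}{15 \left(-27\right)} = - \frac{540}{-405} = \left(-540\right) \left(- \frac{1}{405}\right) = \frac{4}{3} \approx 1.3333$)
$\left(-2453 - 402\right) + q = \left(-2453 - 402\right) + \frac{4}{3} = -2855 + \frac{4}{3} = - \frac{8561}{3}$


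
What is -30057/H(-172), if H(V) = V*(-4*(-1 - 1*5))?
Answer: 233/32 ≈ 7.2813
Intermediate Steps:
H(V) = 24*V (H(V) = V*(-4*(-1 - 5)) = V*(-4*(-6)) = V*24 = 24*V)
-30057/H(-172) = -30057/(24*(-172)) = -30057/(-4128) = -30057*(-1/4128) = 233/32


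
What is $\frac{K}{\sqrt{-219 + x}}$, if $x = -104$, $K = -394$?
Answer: $\frac{394 i \sqrt{323}}{323} \approx 21.923 i$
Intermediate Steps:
$\frac{K}{\sqrt{-219 + x}} = - \frac{394}{\sqrt{-219 - 104}} = - \frac{394}{\sqrt{-323}} = - \frac{394}{i \sqrt{323}} = - 394 \left(- \frac{i \sqrt{323}}{323}\right) = \frac{394 i \sqrt{323}}{323}$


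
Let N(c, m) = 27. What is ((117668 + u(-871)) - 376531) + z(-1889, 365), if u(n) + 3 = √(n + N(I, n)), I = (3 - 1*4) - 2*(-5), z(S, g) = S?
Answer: -260755 + 2*I*√211 ≈ -2.6076e+5 + 29.052*I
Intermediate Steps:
I = 9 (I = (3 - 4) + 10 = -1 + 10 = 9)
u(n) = -3 + √(27 + n) (u(n) = -3 + √(n + 27) = -3 + √(27 + n))
((117668 + u(-871)) - 376531) + z(-1889, 365) = ((117668 + (-3 + √(27 - 871))) - 376531) - 1889 = ((117668 + (-3 + √(-844))) - 376531) - 1889 = ((117668 + (-3 + 2*I*√211)) - 376531) - 1889 = ((117665 + 2*I*√211) - 376531) - 1889 = (-258866 + 2*I*√211) - 1889 = -260755 + 2*I*√211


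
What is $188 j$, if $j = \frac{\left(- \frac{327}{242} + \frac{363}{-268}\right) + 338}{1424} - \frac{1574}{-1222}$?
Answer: $\frac{42985026417}{150076784} \approx 286.42$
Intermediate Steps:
$j = \frac{42985026417}{28214435392}$ ($j = \left(\left(\left(-327\right) \frac{1}{242} + 363 \left(- \frac{1}{268}\right)\right) + 338\right) \frac{1}{1424} - - \frac{787}{611} = \left(\left(- \frac{327}{242} - \frac{363}{268}\right) + 338\right) \frac{1}{1424} + \frac{787}{611} = \left(- \frac{87741}{32428} + 338\right) \frac{1}{1424} + \frac{787}{611} = \frac{10872923}{32428} \cdot \frac{1}{1424} + \frac{787}{611} = \frac{10872923}{46177472} + \frac{787}{611} = \frac{42985026417}{28214435392} \approx 1.5235$)
$188 j = 188 \cdot \frac{42985026417}{28214435392} = \frac{42985026417}{150076784}$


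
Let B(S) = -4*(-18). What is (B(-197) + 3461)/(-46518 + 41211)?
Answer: -3533/5307 ≈ -0.66572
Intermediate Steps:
B(S) = 72
(B(-197) + 3461)/(-46518 + 41211) = (72 + 3461)/(-46518 + 41211) = 3533/(-5307) = 3533*(-1/5307) = -3533/5307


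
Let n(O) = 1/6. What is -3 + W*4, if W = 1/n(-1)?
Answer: 21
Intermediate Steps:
n(O) = ⅙
W = 6 (W = 1/(⅙) = 6)
-3 + W*4 = -3 + 6*4 = -3 + 24 = 21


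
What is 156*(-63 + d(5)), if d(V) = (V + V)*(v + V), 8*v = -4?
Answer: -2808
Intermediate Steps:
v = -½ (v = (⅛)*(-4) = -½ ≈ -0.50000)
d(V) = 2*V*(-½ + V) (d(V) = (V + V)*(-½ + V) = (2*V)*(-½ + V) = 2*V*(-½ + V))
156*(-63 + d(5)) = 156*(-63 + 5*(-1 + 2*5)) = 156*(-63 + 5*(-1 + 10)) = 156*(-63 + 5*9) = 156*(-63 + 45) = 156*(-18) = -2808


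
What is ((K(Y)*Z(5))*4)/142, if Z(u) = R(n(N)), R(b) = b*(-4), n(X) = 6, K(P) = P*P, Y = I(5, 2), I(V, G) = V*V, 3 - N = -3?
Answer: -30000/71 ≈ -422.54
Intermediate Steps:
N = 6 (N = 3 - 1*(-3) = 3 + 3 = 6)
I(V, G) = V²
Y = 25 (Y = 5² = 25)
K(P) = P²
R(b) = -4*b
Z(u) = -24 (Z(u) = -4*6 = -24)
((K(Y)*Z(5))*4)/142 = ((25²*(-24))*4)/142 = ((625*(-24))*4)*(1/142) = -15000*4*(1/142) = -60000*1/142 = -30000/71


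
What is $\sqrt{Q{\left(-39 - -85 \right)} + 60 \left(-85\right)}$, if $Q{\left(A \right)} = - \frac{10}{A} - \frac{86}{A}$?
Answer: $\frac{2 i \sqrt{674751}}{23} \approx 71.429 i$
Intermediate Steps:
$Q{\left(A \right)} = - \frac{96}{A}$
$\sqrt{Q{\left(-39 - -85 \right)} + 60 \left(-85\right)} = \sqrt{- \frac{96}{-39 - -85} + 60 \left(-85\right)} = \sqrt{- \frac{96}{-39 + 85} - 5100} = \sqrt{- \frac{96}{46} - 5100} = \sqrt{\left(-96\right) \frac{1}{46} - 5100} = \sqrt{- \frac{48}{23} - 5100} = \sqrt{- \frac{117348}{23}} = \frac{2 i \sqrt{674751}}{23}$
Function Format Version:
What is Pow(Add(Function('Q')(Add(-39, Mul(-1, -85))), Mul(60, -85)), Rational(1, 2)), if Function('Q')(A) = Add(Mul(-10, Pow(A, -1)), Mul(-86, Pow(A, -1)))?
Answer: Mul(Rational(2, 23), I, Pow(674751, Rational(1, 2))) ≈ Mul(71.429, I)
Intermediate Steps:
Function('Q')(A) = Mul(-96, Pow(A, -1))
Pow(Add(Function('Q')(Add(-39, Mul(-1, -85))), Mul(60, -85)), Rational(1, 2)) = Pow(Add(Mul(-96, Pow(Add(-39, Mul(-1, -85)), -1)), Mul(60, -85)), Rational(1, 2)) = Pow(Add(Mul(-96, Pow(Add(-39, 85), -1)), -5100), Rational(1, 2)) = Pow(Add(Mul(-96, Pow(46, -1)), -5100), Rational(1, 2)) = Pow(Add(Mul(-96, Rational(1, 46)), -5100), Rational(1, 2)) = Pow(Add(Rational(-48, 23), -5100), Rational(1, 2)) = Pow(Rational(-117348, 23), Rational(1, 2)) = Mul(Rational(2, 23), I, Pow(674751, Rational(1, 2)))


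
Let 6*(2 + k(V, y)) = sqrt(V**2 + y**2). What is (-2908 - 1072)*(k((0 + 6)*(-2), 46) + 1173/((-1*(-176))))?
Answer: -816895/44 - 3980*sqrt(565)/3 ≈ -50100.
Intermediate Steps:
k(V, y) = -2 + sqrt(V**2 + y**2)/6
(-2908 - 1072)*(k((0 + 6)*(-2), 46) + 1173/((-1*(-176)))) = (-2908 - 1072)*((-2 + sqrt(((0 + 6)*(-2))**2 + 46**2)/6) + 1173/((-1*(-176)))) = -3980*((-2 + sqrt((6*(-2))**2 + 2116)/6) + 1173/176) = -3980*((-2 + sqrt((-12)**2 + 2116)/6) + 1173*(1/176)) = -3980*((-2 + sqrt(144 + 2116)/6) + 1173/176) = -3980*((-2 + sqrt(2260)/6) + 1173/176) = -3980*((-2 + (2*sqrt(565))/6) + 1173/176) = -3980*((-2 + sqrt(565)/3) + 1173/176) = -3980*(821/176 + sqrt(565)/3) = -816895/44 - 3980*sqrt(565)/3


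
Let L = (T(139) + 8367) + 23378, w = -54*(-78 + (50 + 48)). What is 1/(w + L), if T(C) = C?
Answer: 1/30804 ≈ 3.2463e-5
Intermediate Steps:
w = -1080 (w = -54*(-78 + 98) = -54*20 = -1080)
L = 31884 (L = (139 + 8367) + 23378 = 8506 + 23378 = 31884)
1/(w + L) = 1/(-1080 + 31884) = 1/30804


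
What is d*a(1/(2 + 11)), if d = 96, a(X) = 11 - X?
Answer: 13632/13 ≈ 1048.6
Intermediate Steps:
d*a(1/(2 + 11)) = 96*(11 - 1/(2 + 11)) = 96*(11 - 1/13) = 96*(142/13) = 13632/13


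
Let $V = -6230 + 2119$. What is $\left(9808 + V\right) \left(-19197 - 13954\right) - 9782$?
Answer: $-188871029$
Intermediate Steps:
$V = -4111$
$\left(9808 + V\right) \left(-19197 - 13954\right) - 9782 = \left(9808 - 4111\right) \left(-19197 - 13954\right) - 9782 = 5697 \left(-33151\right) - 9782 = -188861247 - 9782 = -188871029$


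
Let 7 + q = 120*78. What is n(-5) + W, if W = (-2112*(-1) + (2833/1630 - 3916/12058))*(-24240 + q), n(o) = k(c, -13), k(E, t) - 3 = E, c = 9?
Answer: -309189218564919/9827270 ≈ -3.1462e+7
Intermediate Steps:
k(E, t) = 3 + E
q = 9353 (q = -7 + 120*78 = -7 + 9360 = 9353)
n(o) = 12 (n(o) = 3 + 9 = 12)
W = -309189336492159/9827270 (W = (-2112*(-1) + (2833/1630 - 3916/12058))*(-24240 + 9353) = (2112 + (2833*(1/1630) - 3916*1/12058))*(-14887) = (2112 + (2833/1630 - 1958/6029))*(-14887) = (2112 + 13888617/9827270)*(-14887) = (20769082857/9827270)*(-14887) = -309189336492159/9827270 ≈ -3.1462e+7)
n(-5) + W = 12 - 309189336492159/9827270 = -309189218564919/9827270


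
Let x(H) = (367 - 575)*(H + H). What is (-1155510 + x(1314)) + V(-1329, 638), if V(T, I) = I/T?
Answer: -2262136724/1329 ≈ -1.7021e+6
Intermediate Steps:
x(H) = -416*H
(-1155510 + x(1314)) + V(-1329, 638) = (-1155510 - 416*1314) + 638/(-1329) = (-1155510 - 546624) + 638*(-1/1329) = -1702134 - 638/1329 = -2262136724/1329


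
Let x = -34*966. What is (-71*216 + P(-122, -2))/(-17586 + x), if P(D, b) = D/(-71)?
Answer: 544367/1790265 ≈ 0.30407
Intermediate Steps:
x = -32844
P(D, b) = -D/71 (P(D, b) = D*(-1/71) = -D/71)
(-71*216 + P(-122, -2))/(-17586 + x) = (-71*216 - 1/71*(-122))/(-17586 - 32844) = (-15336 + 122/71)/(-50430) = -1088734/71*(-1/50430) = 544367/1790265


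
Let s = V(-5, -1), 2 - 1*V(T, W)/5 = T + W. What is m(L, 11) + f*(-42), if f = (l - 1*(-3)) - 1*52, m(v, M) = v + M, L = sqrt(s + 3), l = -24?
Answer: 3077 + sqrt(43) ≈ 3083.6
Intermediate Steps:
V(T, W) = 10 - 5*T - 5*W (V(T, W) = 10 - 5*(T + W) = 10 + (-5*T - 5*W) = 10 - 5*T - 5*W)
s = 40 (s = 10 - 5*(-5) - 5*(-1) = 10 + 25 + 5 = 40)
L = sqrt(43) (L = sqrt(40 + 3) = sqrt(43) ≈ 6.5574)
m(v, M) = M + v
f = -73 (f = (-24 - 1*(-3)) - 1*52 = (-24 + 3) - 52 = -21 - 52 = -73)
m(L, 11) + f*(-42) = (11 + sqrt(43)) - 73*(-42) = (11 + sqrt(43)) + 3066 = 3077 + sqrt(43)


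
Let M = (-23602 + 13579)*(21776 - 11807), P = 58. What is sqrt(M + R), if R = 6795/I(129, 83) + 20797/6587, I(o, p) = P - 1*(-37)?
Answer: I*sqrt(31940039618852395)/17879 ≈ 9996.0*I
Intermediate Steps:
I(o, p) = 95 (I(o, p) = 58 - 1*(-37) = 58 + 37 = 95)
M = -99919287 (M = -10023*9969 = -99919287)
R = 1335268/17879 (R = 6795/95 + 20797/6587 = 6795*(1/95) + 20797*(1/6587) = 1359/19 + 2971/941 = 1335268/17879 ≈ 74.684)
sqrt(M + R) = sqrt(-99919287 + 1335268/17879) = sqrt(-1786455597005/17879) = I*sqrt(31940039618852395)/17879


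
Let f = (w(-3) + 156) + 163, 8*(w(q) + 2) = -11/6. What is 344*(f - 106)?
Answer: 435031/6 ≈ 72505.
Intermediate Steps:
w(q) = -107/48 (w(q) = -2 + (-11/6)/8 = -2 + (-11*⅙)/8 = -2 + (⅛)*(-11/6) = -2 - 11/48 = -107/48)
f = 15205/48 (f = (-107/48 + 156) + 163 = 7381/48 + 163 = 15205/48 ≈ 316.77)
344*(f - 106) = 344*(15205/48 - 106) = 344*(10117/48) = 435031/6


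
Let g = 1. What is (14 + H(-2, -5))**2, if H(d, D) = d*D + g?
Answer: 625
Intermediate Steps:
H(d, D) = 1 + D*d (H(d, D) = d*D + 1 = D*d + 1 = 1 + D*d)
(14 + H(-2, -5))**2 = (14 + (1 - 5*(-2)))**2 = (14 + (1 + 10))**2 = (14 + 11)**2 = 25**2 = 625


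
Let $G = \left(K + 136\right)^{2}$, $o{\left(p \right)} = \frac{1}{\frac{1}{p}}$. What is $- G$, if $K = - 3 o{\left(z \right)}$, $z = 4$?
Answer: $-15376$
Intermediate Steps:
$o{\left(p \right)} = p$
$K = -12$ ($K = \left(-3\right) 4 = -12$)
$G = 15376$ ($G = \left(-12 + 136\right)^{2} = 124^{2} = 15376$)
$- G = \left(-1\right) 15376 = -15376$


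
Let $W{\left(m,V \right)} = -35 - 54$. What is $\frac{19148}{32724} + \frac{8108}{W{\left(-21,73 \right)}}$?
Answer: $- \frac{65905505}{728109} \approx -90.516$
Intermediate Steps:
$W{\left(m,V \right)} = -89$ ($W{\left(m,V \right)} = -35 - 54 = -89$)
$\frac{19148}{32724} + \frac{8108}{W{\left(-21,73 \right)}} = \frac{19148}{32724} + \frac{8108}{-89} = 19148 \cdot \frac{1}{32724} + 8108 \left(- \frac{1}{89}\right) = \frac{4787}{8181} - \frac{8108}{89} = - \frac{65905505}{728109}$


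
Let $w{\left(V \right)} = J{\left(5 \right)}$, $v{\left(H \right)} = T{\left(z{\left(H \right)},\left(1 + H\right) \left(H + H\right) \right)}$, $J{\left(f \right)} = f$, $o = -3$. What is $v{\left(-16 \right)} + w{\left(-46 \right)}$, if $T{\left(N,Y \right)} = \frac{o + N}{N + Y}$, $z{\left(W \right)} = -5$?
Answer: $\frac{2367}{475} \approx 4.9832$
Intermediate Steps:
$T{\left(N,Y \right)} = \frac{-3 + N}{N + Y}$
$v{\left(H \right)} = - \frac{8}{-5 + 2 H \left(1 + H\right)}$ ($v{\left(H \right)} = \frac{-3 - 5}{-5 + \left(1 + H\right) \left(H + H\right)} = \frac{1}{-5 + \left(1 + H\right) 2 H} \left(-8\right) = \frac{1}{-5 + 2 H \left(1 + H\right)} \left(-8\right) = - \frac{8}{-5 + 2 H \left(1 + H\right)}$)
$w{\left(V \right)} = 5$
$v{\left(-16 \right)} + w{\left(-46 \right)} = - \frac{8}{-5 + 2 \left(-16\right) \left(1 - 16\right)} + 5 = - \frac{8}{-5 + 2 \left(-16\right) \left(-15\right)} + 5 = - \frac{8}{-5 + 480} + 5 = - \frac{8}{475} + 5 = \frac{2367}{475}$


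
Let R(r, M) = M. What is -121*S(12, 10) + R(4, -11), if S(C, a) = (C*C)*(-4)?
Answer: 69685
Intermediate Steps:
S(C, a) = -4*C² (S(C, a) = C²*(-4) = -4*C²)
-121*S(12, 10) + R(4, -11) = -(-484)*12² - 11 = -(-484)*144 - 11 = -121*(-576) - 11 = 69696 - 11 = 69685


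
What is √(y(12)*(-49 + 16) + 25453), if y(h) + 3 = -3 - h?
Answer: 61*√7 ≈ 161.39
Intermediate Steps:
y(h) = -6 - h (y(h) = -3 + (-3 - h) = -6 - h)
√(y(12)*(-49 + 16) + 25453) = √((-6 - 1*12)*(-49 + 16) + 25453) = √((-6 - 12)*(-33) + 25453) = √(-18*(-33) + 25453) = √(594 + 25453) = √26047 = 61*√7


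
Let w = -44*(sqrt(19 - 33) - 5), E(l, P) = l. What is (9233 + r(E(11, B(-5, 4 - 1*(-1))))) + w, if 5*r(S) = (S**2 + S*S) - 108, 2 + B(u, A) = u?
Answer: 47399/5 - 44*I*sqrt(14) ≈ 9479.8 - 164.63*I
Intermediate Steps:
B(u, A) = -2 + u
r(S) = -108/5 + 2*S**2/5 (r(S) = ((S**2 + S*S) - 108)/5 = ((S**2 + S**2) - 108)/5 = (2*S**2 - 108)/5 = (-108 + 2*S**2)/5 = -108/5 + 2*S**2/5)
w = 220 - 44*I*sqrt(14) (w = -44*(sqrt(-14) - 5) = -44*(I*sqrt(14) - 5) = -44*(-5 + I*sqrt(14)) = 220 - 44*I*sqrt(14) ≈ 220.0 - 164.63*I)
(9233 + r(E(11, B(-5, 4 - 1*(-1))))) + w = (9233 + (-108/5 + (2/5)*11**2)) + (220 - 44*I*sqrt(14)) = (9233 + (-108/5 + (2/5)*121)) + (220 - 44*I*sqrt(14)) = (9233 + (-108/5 + 242/5)) + (220 - 44*I*sqrt(14)) = (9233 + 134/5) + (220 - 44*I*sqrt(14)) = 46299/5 + (220 - 44*I*sqrt(14)) = 47399/5 - 44*I*sqrt(14)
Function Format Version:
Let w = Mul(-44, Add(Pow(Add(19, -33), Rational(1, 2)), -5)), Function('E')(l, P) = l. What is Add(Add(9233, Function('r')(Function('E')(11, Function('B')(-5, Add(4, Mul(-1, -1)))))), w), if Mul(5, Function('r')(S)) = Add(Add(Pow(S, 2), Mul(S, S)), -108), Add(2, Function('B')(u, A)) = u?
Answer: Add(Rational(47399, 5), Mul(-44, I, Pow(14, Rational(1, 2)))) ≈ Add(9479.8, Mul(-164.63, I))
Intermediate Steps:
Function('B')(u, A) = Add(-2, u)
Function('r')(S) = Add(Rational(-108, 5), Mul(Rational(2, 5), Pow(S, 2))) (Function('r')(S) = Mul(Rational(1, 5), Add(Add(Pow(S, 2), Mul(S, S)), -108)) = Mul(Rational(1, 5), Add(Add(Pow(S, 2), Pow(S, 2)), -108)) = Mul(Rational(1, 5), Add(Mul(2, Pow(S, 2)), -108)) = Mul(Rational(1, 5), Add(-108, Mul(2, Pow(S, 2)))) = Add(Rational(-108, 5), Mul(Rational(2, 5), Pow(S, 2))))
w = Add(220, Mul(-44, I, Pow(14, Rational(1, 2)))) (w = Mul(-44, Add(Pow(-14, Rational(1, 2)), -5)) = Mul(-44, Add(Mul(I, Pow(14, Rational(1, 2))), -5)) = Mul(-44, Add(-5, Mul(I, Pow(14, Rational(1, 2))))) = Add(220, Mul(-44, I, Pow(14, Rational(1, 2)))) ≈ Add(220.00, Mul(-164.63, I)))
Add(Add(9233, Function('r')(Function('E')(11, Function('B')(-5, Add(4, Mul(-1, -1)))))), w) = Add(Add(9233, Add(Rational(-108, 5), Mul(Rational(2, 5), Pow(11, 2)))), Add(220, Mul(-44, I, Pow(14, Rational(1, 2))))) = Add(Add(9233, Add(Rational(-108, 5), Mul(Rational(2, 5), 121))), Add(220, Mul(-44, I, Pow(14, Rational(1, 2))))) = Add(Add(9233, Add(Rational(-108, 5), Rational(242, 5))), Add(220, Mul(-44, I, Pow(14, Rational(1, 2))))) = Add(Add(9233, Rational(134, 5)), Add(220, Mul(-44, I, Pow(14, Rational(1, 2))))) = Add(Rational(46299, 5), Add(220, Mul(-44, I, Pow(14, Rational(1, 2))))) = Add(Rational(47399, 5), Mul(-44, I, Pow(14, Rational(1, 2))))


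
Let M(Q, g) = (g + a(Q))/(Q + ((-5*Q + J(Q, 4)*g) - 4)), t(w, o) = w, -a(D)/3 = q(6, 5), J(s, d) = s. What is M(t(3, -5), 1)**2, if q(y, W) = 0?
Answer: 1/169 ≈ 0.0059172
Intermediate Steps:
a(D) = 0 (a(D) = -3*0 = 0)
M(Q, g) = g/(-4 - 4*Q + Q*g) (M(Q, g) = (g + 0)/(Q + ((-5*Q + Q*g) - 4)) = g/(Q + (-4 - 5*Q + Q*g)) = g/(-4 - 4*Q + Q*g))
M(t(3, -5), 1)**2 = (1/(-4 - 4*3 + 3*1))**2 = (1/(-4 - 12 + 3))**2 = (1/(-13))**2 = (1*(-1/13))**2 = (-1/13)**2 = 1/169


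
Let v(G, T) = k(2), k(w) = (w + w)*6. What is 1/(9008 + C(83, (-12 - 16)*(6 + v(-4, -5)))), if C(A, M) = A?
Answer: 1/9091 ≈ 0.00011000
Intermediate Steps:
k(w) = 12*w (k(w) = (2*w)*6 = 12*w)
v(G, T) = 24 (v(G, T) = 12*2 = 24)
1/(9008 + C(83, (-12 - 16)*(6 + v(-4, -5)))) = 1/(9008 + 83) = 1/9091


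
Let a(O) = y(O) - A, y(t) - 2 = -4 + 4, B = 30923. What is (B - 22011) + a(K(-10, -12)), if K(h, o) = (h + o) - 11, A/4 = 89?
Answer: 8558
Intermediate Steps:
A = 356 (A = 4*89 = 356)
K(h, o) = -11 + h + o
y(t) = 2 (y(t) = 2 + (-4 + 4) = 2 + 0 = 2)
a(O) = -354 (a(O) = 2 - 1*356 = 2 - 356 = -354)
(B - 22011) + a(K(-10, -12)) = (30923 - 22011) - 354 = 8912 - 354 = 8558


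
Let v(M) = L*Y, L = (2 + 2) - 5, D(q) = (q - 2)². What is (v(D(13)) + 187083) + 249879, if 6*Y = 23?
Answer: 2621749/6 ≈ 4.3696e+5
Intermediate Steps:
D(q) = (-2 + q)²
Y = 23/6 (Y = (⅙)*23 = 23/6 ≈ 3.8333)
L = -1 (L = 4 - 5 = -1)
v(M) = -23/6 (v(M) = -1*23/6 = -23/6)
(v(D(13)) + 187083) + 249879 = (-23/6 + 187083) + 249879 = 1122475/6 + 249879 = 2621749/6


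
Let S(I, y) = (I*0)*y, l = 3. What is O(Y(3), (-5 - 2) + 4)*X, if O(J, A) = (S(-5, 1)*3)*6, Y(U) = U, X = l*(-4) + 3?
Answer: 0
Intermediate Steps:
X = -9 (X = 3*(-4) + 3 = -12 + 3 = -9)
S(I, y) = 0 (S(I, y) = 0*y = 0)
O(J, A) = 0 (O(J, A) = (0*3)*6 = 0*6 = 0)
O(Y(3), (-5 - 2) + 4)*X = 0*(-9) = 0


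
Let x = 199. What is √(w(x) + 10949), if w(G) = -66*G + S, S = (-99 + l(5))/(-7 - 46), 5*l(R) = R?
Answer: I*√6132471/53 ≈ 46.724*I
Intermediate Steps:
l(R) = R/5
S = 98/53 (S = (-99 + (⅕)*5)/(-7 - 46) = (-99 + 1)/(-53) = -98*(-1/53) = 98/53 ≈ 1.8491)
w(G) = 98/53 - 66*G (w(G) = -66*G + 98/53 = 98/53 - 66*G)
√(w(x) + 10949) = √((98/53 - 66*199) + 10949) = √((98/53 - 13134) + 10949) = √(-696004/53 + 10949) = √(-115707/53) = I*√6132471/53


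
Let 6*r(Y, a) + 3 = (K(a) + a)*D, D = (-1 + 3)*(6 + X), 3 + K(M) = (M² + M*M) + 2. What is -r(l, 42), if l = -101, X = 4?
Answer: -71377/6 ≈ -11896.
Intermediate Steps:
K(M) = -1 + 2*M² (K(M) = -3 + ((M² + M*M) + 2) = -3 + ((M² + M²) + 2) = -3 + (2*M² + 2) = -3 + (2 + 2*M²) = -1 + 2*M²)
D = 20 (D = (-1 + 3)*(6 + 4) = 2*10 = 20)
r(Y, a) = -23/6 + 10*a/3 + 20*a²/3 (r(Y, a) = -½ + (((-1 + 2*a²) + a)*20)/6 = -½ + ((-1 + a + 2*a²)*20)/6 = -½ + (-20 + 20*a + 40*a²)/6 = -½ + (-10/3 + 10*a/3 + 20*a²/3) = -23/6 + 10*a/3 + 20*a²/3)
-r(l, 42) = -(-23/6 + (10/3)*42 + (20/3)*42²) = -(-23/6 + 140 + (20/3)*1764) = -(-23/6 + 140 + 11760) = -1*71377/6 = -71377/6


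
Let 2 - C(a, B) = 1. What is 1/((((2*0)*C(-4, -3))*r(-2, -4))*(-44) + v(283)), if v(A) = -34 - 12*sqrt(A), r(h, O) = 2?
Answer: 17/19798 - 3*sqrt(283)/9899 ≈ -0.0042396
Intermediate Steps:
C(a, B) = 1 (C(a, B) = 2 - 1*1 = 2 - 1 = 1)
v(A) = -34 - 12*sqrt(A)
1/((((2*0)*C(-4, -3))*r(-2, -4))*(-44) + v(283)) = 1/((((2*0)*1)*2)*(-44) + (-34 - 12*sqrt(283))) = 1/(((0*1)*2)*(-44) + (-34 - 12*sqrt(283))) = 1/((0*2)*(-44) + (-34 - 12*sqrt(283))) = 1/(0*(-44) + (-34 - 12*sqrt(283))) = 1/(0 + (-34 - 12*sqrt(283))) = 1/(-34 - 12*sqrt(283))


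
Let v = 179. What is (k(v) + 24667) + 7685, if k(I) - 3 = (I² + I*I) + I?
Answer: 96616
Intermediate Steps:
k(I) = 3 + I + 2*I² (k(I) = 3 + ((I² + I*I) + I) = 3 + ((I² + I²) + I) = 3 + (2*I² + I) = 3 + (I + 2*I²) = 3 + I + 2*I²)
(k(v) + 24667) + 7685 = ((3 + 179 + 2*179²) + 24667) + 7685 = ((3 + 179 + 2*32041) + 24667) + 7685 = ((3 + 179 + 64082) + 24667) + 7685 = (64264 + 24667) + 7685 = 88931 + 7685 = 96616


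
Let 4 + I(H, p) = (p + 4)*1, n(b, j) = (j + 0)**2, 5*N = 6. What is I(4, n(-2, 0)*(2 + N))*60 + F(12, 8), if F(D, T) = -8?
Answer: -8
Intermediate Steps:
N = 6/5 (N = (1/5)*6 = 6/5 ≈ 1.2000)
n(b, j) = j**2
I(H, p) = p (I(H, p) = -4 + (p + 4)*1 = -4 + (4 + p)*1 = -4 + (4 + p) = p)
I(4, n(-2, 0)*(2 + N))*60 + F(12, 8) = (0**2*(2 + 6/5))*60 - 8 = (0*(16/5))*60 - 8 = 0*60 - 8 = 0 - 8 = -8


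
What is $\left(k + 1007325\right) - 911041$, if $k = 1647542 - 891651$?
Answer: $852175$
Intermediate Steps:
$k = 755891$ ($k = 1647542 - 891651 = 755891$)
$\left(k + 1007325\right) - 911041 = \left(755891 + 1007325\right) - 911041 = 1763216 - 911041 = 852175$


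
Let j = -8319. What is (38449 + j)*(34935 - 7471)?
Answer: 827490320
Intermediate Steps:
(38449 + j)*(34935 - 7471) = (38449 - 8319)*(34935 - 7471) = 30130*27464 = 827490320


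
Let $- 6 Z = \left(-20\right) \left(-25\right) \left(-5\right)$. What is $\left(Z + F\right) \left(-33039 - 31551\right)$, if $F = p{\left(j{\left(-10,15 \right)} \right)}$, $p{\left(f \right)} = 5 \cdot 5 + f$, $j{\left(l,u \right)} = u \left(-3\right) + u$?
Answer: $-26589550$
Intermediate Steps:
$j{\left(l,u \right)} = - 2 u$ ($j{\left(l,u \right)} = - 3 u + u = - 2 u$)
$Z = \frac{1250}{3}$ ($Z = - \frac{\left(-20\right) \left(-25\right) \left(-5\right)}{6} = - \frac{500 \left(-5\right)}{6} = \left(- \frac{1}{6}\right) \left(-2500\right) = \frac{1250}{3} \approx 416.67$)
$p{\left(f \right)} = 25 + f$
$F = -5$ ($F = 25 - 30 = -5$)
$\left(Z + F\right) \left(-33039 - 31551\right) = \left(\frac{1250}{3} - 5\right) \left(-33039 - 31551\right) = \frac{1235}{3} \left(-64590\right) = -26589550$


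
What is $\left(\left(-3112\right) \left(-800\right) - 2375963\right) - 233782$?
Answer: $-120145$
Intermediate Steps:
$\left(\left(-3112\right) \left(-800\right) - 2375963\right) - 233782 = \left(2489600 - 2375963\right) - 233782 = 113637 - 233782 = -120145$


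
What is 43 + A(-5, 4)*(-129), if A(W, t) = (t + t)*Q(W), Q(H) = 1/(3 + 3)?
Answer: -129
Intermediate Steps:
Q(H) = ⅙ (Q(H) = 1/6 = ⅙)
A(W, t) = t/3 (A(W, t) = (t + t)*(⅙) = (2*t)*(⅙) = t/3)
43 + A(-5, 4)*(-129) = 43 + ((⅓)*4)*(-129) = 43 + (4/3)*(-129) = 43 - 172 = -129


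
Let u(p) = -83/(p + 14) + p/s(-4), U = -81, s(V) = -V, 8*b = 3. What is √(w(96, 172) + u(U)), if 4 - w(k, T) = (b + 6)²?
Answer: 3*I*√1776505/536 ≈ 7.46*I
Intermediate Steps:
b = 3/8 (b = (⅛)*3 = 3/8 ≈ 0.37500)
w(k, T) = -2345/64 (w(k, T) = 4 - (3/8 + 6)² = 4 - (51/8)² = 4 - 1*2601/64 = 4 - 2601/64 = -2345/64)
u(p) = -83/(14 + p) + p/4 (u(p) = -83/(p + 14) + p/((-1*(-4))) = -83/(14 + p) + p/4)
√(w(96, 172) + u(U)) = √(-2345/64 + (-332 + (-81)² + 14*(-81))/(4*(14 - 81))) = √(-2345/64 + (¼)*(-332 + 6561 - 1134)/(-67)) = √(-2345/64 + (¼)*(-1/67)*5095) = √(-2345/64 - 5095/268) = √(-238635/4288) = 3*I*√1776505/536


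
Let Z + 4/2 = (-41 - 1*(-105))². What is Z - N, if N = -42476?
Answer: 46570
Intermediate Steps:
Z = 4094 (Z = -2 + (-41 - 1*(-105))² = -2 + (-41 + 105)² = -2 + 64² = -2 + 4096 = 4094)
Z - N = 4094 - 1*(-42476) = 4094 + 42476 = 46570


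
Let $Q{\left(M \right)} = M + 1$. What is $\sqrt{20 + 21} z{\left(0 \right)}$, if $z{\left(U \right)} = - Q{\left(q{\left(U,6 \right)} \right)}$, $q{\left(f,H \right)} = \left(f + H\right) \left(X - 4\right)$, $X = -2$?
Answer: $35 \sqrt{41} \approx 224.11$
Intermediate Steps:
$q{\left(f,H \right)} = - 6 H - 6 f$ ($q{\left(f,H \right)} = \left(f + H\right) \left(-2 - 4\right) = \left(H + f\right) \left(-6\right) = - 6 H - 6 f$)
$Q{\left(M \right)} = 1 + M$
$z{\left(U \right)} = 35 + 6 U$ ($z{\left(U \right)} = - (1 - \left(36 + 6 U\right)) = - (-35 - 6 U) = 35 + 6 U$)
$\sqrt{20 + 21} z{\left(0 \right)} = \sqrt{20 + 21} \left(35 + 6 \cdot 0\right) = \sqrt{41} \left(35 + 0\right) = \sqrt{41} \cdot 35 = 35 \sqrt{41}$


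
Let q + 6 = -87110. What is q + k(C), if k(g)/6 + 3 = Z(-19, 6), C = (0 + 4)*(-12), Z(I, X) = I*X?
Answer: -87818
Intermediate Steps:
q = -87116 (q = -6 - 87110 = -87116)
C = -48 (C = 4*(-12) = -48)
k(g) = -702 (k(g) = -18 + 6*(-19*6) = -18 + 6*(-114) = -18 - 684 = -702)
q + k(C) = -87116 - 702 = -87818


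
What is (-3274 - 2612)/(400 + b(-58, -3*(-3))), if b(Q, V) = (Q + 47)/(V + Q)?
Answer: -32046/2179 ≈ -14.707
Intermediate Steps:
b(Q, V) = (47 + Q)/(Q + V)
(-3274 - 2612)/(400 + b(-58, -3*(-3))) = (-3274 - 2612)/(400 + (47 - 58)/(-58 - 3*(-3))) = -5886/(400 - 11/(-58 + 9)) = -5886/(400 - 11/(-49)) = -5886/(400 - 1/49*(-11)) = -5886/(400 + 11/49) = -5886/19611/49 = -5886*49/19611 = -32046/2179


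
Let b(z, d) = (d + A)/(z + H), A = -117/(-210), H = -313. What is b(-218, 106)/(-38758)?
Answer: 7459/1440634860 ≈ 5.1776e-6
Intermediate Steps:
A = 39/70 (A = -117*(-1/210) = 39/70 ≈ 0.55714)
b(z, d) = (39/70 + d)/(-313 + z) (b(z, d) = (d + 39/70)/(z - 313) = (39/70 + d)/(-313 + z))
b(-218, 106)/(-38758) = ((39/70 + 106)/(-313 - 218))/(-38758) = ((7459/70)/(-531))*(-1/38758) = -1/531*7459/70*(-1/38758) = -7459/37170*(-1/38758) = 7459/1440634860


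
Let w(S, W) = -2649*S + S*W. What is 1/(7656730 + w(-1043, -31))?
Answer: 1/10451970 ≈ 9.5676e-8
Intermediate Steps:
1/(7656730 + w(-1043, -31)) = 1/(7656730 - 1043*(-2649 - 31)) = 1/(7656730 - 1043*(-2680)) = 1/(7656730 + 2795240) = 1/10451970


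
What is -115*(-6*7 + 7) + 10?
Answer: 4035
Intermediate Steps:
-115*(-6*7 + 7) + 10 = -115*(-42 + 7) + 10 = -115*(-35) + 10 = 4025 + 10 = 4035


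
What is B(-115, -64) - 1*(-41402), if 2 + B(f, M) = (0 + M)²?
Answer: 45496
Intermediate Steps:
B(f, M) = -2 + M² (B(f, M) = -2 + (0 + M)² = -2 + M²)
B(-115, -64) - 1*(-41402) = (-2 + (-64)²) - 1*(-41402) = (-2 + 4096) + 41402 = 4094 + 41402 = 45496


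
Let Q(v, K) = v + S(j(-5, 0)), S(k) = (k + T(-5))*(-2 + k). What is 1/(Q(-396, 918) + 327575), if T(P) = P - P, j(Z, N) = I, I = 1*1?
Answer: 1/327178 ≈ 3.0564e-6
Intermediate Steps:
I = 1
j(Z, N) = 1
T(P) = 0
S(k) = k*(-2 + k) (S(k) = (k + 0)*(-2 + k) = k*(-2 + k))
Q(v, K) = -1 + v (Q(v, K) = v + 1*(-2 + 1) = v + 1*(-1) = v - 1 = -1 + v)
1/(Q(-396, 918) + 327575) = 1/((-1 - 396) + 327575) = 1/(-397 + 327575) = 1/327178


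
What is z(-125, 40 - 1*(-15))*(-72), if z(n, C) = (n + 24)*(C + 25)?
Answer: 581760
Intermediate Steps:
z(n, C) = (24 + n)*(25 + C)
z(-125, 40 - 1*(-15))*(-72) = (600 + 24*(40 - 1*(-15)) + 25*(-125) + (40 - 1*(-15))*(-125))*(-72) = (600 + 24*(40 + 15) - 3125 + (40 + 15)*(-125))*(-72) = (600 + 24*55 - 3125 + 55*(-125))*(-72) = (600 + 1320 - 3125 - 6875)*(-72) = -8080*(-72) = 581760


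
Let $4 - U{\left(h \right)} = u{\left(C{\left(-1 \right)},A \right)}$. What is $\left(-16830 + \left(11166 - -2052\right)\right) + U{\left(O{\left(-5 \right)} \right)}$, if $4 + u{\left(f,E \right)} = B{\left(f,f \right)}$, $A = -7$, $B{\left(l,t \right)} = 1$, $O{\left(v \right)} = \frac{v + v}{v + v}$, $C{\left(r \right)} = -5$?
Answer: $-3605$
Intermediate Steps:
$O{\left(v \right)} = 1$ ($O{\left(v \right)} = \frac{2 v}{2 v} = 2 v \frac{1}{2 v} = 1$)
$u{\left(f,E \right)} = -3$ ($u{\left(f,E \right)} = -4 + 1 = -3$)
$U{\left(h \right)} = 7$ ($U{\left(h \right)} = 4 - -3 = 4 + 3 = 7$)
$\left(-16830 + \left(11166 - -2052\right)\right) + U{\left(O{\left(-5 \right)} \right)} = \left(-16830 + \left(11166 - -2052\right)\right) + 7 = \left(-16830 + \left(11166 + 2052\right)\right) + 7 = \left(-16830 + 13218\right) + 7 = -3612 + 7 = -3605$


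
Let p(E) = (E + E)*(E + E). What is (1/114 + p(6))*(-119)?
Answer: -1953623/114 ≈ -17137.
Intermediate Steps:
p(E) = 4*E**2 (p(E) = (2*E)*(2*E) = 4*E**2)
(1/114 + p(6))*(-119) = (1/114 + 4*6**2)*(-119) = (1/114 + 4*36)*(-119) = (1/114 + 144)*(-119) = (16417/114)*(-119) = -1953623/114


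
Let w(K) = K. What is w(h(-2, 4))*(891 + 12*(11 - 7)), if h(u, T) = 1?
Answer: 939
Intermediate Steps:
w(h(-2, 4))*(891 + 12*(11 - 7)) = 1*(891 + 12*(11 - 7)) = 1*(891 + 12*4) = 1*(891 + 48) = 1*939 = 939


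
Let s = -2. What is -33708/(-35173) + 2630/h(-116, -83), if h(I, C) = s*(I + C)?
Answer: 52960387/6999427 ≈ 7.5664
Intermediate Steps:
h(I, C) = -2*C - 2*I (h(I, C) = -2*(I + C) = -2*(C + I) = -2*C - 2*I)
-33708/(-35173) + 2630/h(-116, -83) = -33708/(-35173) + 2630/(-2*(-83) - 2*(-116)) = -33708*(-1/35173) + 2630/(166 + 232) = 33708/35173 + 2630/398 = 33708/35173 + 2630*(1/398) = 33708/35173 + 1315/199 = 52960387/6999427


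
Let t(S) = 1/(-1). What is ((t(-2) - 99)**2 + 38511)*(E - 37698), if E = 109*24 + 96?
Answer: -1697205846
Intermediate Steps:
t(S) = -1
E = 2712 (E = 2616 + 96 = 2712)
((t(-2) - 99)**2 + 38511)*(E - 37698) = ((-1 - 99)**2 + 38511)*(2712 - 37698) = ((-100)**2 + 38511)*(-34986) = (10000 + 38511)*(-34986) = 48511*(-34986) = -1697205846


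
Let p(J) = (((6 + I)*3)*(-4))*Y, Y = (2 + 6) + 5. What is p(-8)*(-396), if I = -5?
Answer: 61776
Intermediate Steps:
Y = 13 (Y = 8 + 5 = 13)
p(J) = -156 (p(J) = (((6 - 5)*3)*(-4))*13 = ((1*3)*(-4))*13 = (3*(-4))*13 = -12*13 = -156)
p(-8)*(-396) = -156*(-396) = 61776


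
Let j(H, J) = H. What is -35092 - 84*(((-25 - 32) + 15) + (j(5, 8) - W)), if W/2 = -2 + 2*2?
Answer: -31648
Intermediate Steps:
W = 4 (W = 2*(-2 + 2*2) = 2*(-2 + 4) = 2*2 = 4)
-35092 - 84*(((-25 - 32) + 15) + (j(5, 8) - W)) = -35092 - 84*(((-25 - 32) + 15) + (5 - 1*4)) = -35092 - 84*((-57 + 15) + (5 - 4)) = -35092 - 84*(-42 + 1) = -35092 - 84*(-41) = -35092 + 3444 = -31648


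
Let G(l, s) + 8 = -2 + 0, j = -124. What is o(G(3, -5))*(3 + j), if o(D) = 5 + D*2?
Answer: 1815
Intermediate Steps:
G(l, s) = -10 (G(l, s) = -8 + (-2 + 0) = -8 - 2 = -10)
o(D) = 5 + 2*D
o(G(3, -5))*(3 + j) = (5 + 2*(-10))*(3 - 124) = (5 - 20)*(-121) = -15*(-121) = 1815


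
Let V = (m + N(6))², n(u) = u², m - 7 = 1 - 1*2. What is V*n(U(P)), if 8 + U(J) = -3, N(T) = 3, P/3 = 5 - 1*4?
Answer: 9801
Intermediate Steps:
P = 3 (P = 3*(5 - 1*4) = 3*(5 - 4) = 3*1 = 3)
U(J) = -11 (U(J) = -8 - 3 = -11)
m = 6 (m = 7 + (1 - 1*2) = 7 + (1 - 2) = 7 - 1 = 6)
V = 81 (V = (6 + 3)² = 9² = 81)
V*n(U(P)) = 81*(-11)² = 81*121 = 9801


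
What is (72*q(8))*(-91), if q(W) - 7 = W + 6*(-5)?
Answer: 98280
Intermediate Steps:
q(W) = -23 + W (q(W) = 7 + (W + 6*(-5)) = 7 + (W - 30) = 7 + (-30 + W) = -23 + W)
(72*q(8))*(-91) = (72*(-23 + 8))*(-91) = (72*(-15))*(-91) = -1080*(-91) = 98280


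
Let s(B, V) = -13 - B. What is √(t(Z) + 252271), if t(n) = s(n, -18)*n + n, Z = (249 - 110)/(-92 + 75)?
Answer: 3*√8101706/17 ≈ 502.30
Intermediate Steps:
Z = -139/17 (Z = 139/(-17) = 139*(-1/17) = -139/17 ≈ -8.1765)
t(n) = n + n*(-13 - n) (t(n) = (-13 - n)*n + n = n*(-13 - n) + n = n + n*(-13 - n))
√(t(Z) + 252271) = √(-1*(-139/17)*(12 - 139/17) + 252271) = √(-1*(-139/17)*65/17 + 252271) = √(9035/289 + 252271) = √(72915354/289) = 3*√8101706/17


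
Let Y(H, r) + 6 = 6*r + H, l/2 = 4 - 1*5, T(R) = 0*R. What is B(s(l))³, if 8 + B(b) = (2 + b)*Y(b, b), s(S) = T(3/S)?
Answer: -8000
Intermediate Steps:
T(R) = 0
l = -2 (l = 2*(4 - 1*5) = 2*(4 - 5) = 2*(-1) = -2)
s(S) = 0
Y(H, r) = -6 + H + 6*r (Y(H, r) = -6 + (6*r + H) = -6 + (H + 6*r) = -6 + H + 6*r)
B(b) = -8 + (-6 + 7*b)*(2 + b) (B(b) = -8 + (2 + b)*(-6 + b + 6*b) = -8 + (2 + b)*(-6 + 7*b) = -8 + (-6 + 7*b)*(2 + b))
B(s(l))³ = (-20 + 7*0² + 8*0)³ = (-20 + 7*0 + 0)³ = (-20 + 0 + 0)³ = (-20)³ = -8000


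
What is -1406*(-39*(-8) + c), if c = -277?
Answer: -49210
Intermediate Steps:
-1406*(-39*(-8) + c) = -1406*(-39*(-8) - 277) = -1406*(312 - 277) = -1406*35 = -49210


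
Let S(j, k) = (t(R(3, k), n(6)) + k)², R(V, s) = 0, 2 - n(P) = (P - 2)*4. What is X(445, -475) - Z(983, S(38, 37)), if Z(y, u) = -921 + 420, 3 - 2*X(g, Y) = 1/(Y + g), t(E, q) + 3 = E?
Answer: 30151/60 ≈ 502.52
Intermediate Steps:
n(P) = 10 - 4*P (n(P) = 2 - (P - 2)*4 = 2 - (-2 + P)*4 = 2 - (-8 + 4*P) = 2 + (8 - 4*P) = 10 - 4*P)
t(E, q) = -3 + E
S(j, k) = (-3 + k)² (S(j, k) = ((-3 + 0) + k)² = (-3 + k)²)
X(g, Y) = 3/2 - 1/(2*(Y + g))
Z(y, u) = -501
X(445, -475) - Z(983, S(38, 37)) = (-1 + 3*(-475) + 3*445)/(2*(-475 + 445)) - 1*(-501) = (½)*(-1 - 1425 + 1335)/(-30) + 501 = (½)*(-1/30)*(-91) + 501 = 91/60 + 501 = 30151/60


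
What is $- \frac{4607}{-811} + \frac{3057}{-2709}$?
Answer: $\frac{3333712}{732333} \approx 4.5522$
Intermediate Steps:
$- \frac{4607}{-811} + \frac{3057}{-2709} = \left(-4607\right) \left(- \frac{1}{811}\right) + 3057 \left(- \frac{1}{2709}\right) = \frac{4607}{811} - \frac{1019}{903} = \frac{3333712}{732333}$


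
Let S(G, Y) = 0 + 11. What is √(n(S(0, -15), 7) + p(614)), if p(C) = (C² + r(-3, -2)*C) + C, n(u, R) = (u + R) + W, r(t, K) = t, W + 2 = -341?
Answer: √375443 ≈ 612.73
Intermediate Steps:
W = -343 (W = -2 - 341 = -343)
S(G, Y) = 11
n(u, R) = -343 + R + u (n(u, R) = (u + R) - 343 = (R + u) - 343 = -343 + R + u)
p(C) = C² - 2*C (p(C) = (C² - 3*C) + C = C² - 2*C)
√(n(S(0, -15), 7) + p(614)) = √((-343 + 7 + 11) + 614*(-2 + 614)) = √(-325 + 614*612) = √(-325 + 375768) = √375443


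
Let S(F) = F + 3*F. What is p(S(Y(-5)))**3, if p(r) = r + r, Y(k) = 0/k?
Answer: 0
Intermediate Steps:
Y(k) = 0
S(F) = 4*F
p(r) = 2*r
p(S(Y(-5)))**3 = (2*(4*0))**3 = (2*0)**3 = 0**3 = 0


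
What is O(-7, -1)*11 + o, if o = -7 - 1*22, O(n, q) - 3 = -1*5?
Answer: -51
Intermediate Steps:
O(n, q) = -2 (O(n, q) = 3 - 1*5 = 3 - 5 = -2)
o = -29 (o = -7 - 22 = -29)
O(-7, -1)*11 + o = -2*11 - 29 = -22 - 29 = -51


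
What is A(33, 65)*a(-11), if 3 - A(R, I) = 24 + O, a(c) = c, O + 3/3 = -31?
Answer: -121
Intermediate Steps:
O = -32 (O = -1 - 31 = -32)
A(R, I) = 11 (A(R, I) = 3 - (24 - 32) = 3 - 1*(-8) = 3 + 8 = 11)
A(33, 65)*a(-11) = 11*(-11) = -121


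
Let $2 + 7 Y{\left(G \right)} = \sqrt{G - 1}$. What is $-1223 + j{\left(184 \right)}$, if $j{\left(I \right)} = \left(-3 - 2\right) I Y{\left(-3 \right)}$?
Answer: $- \frac{6721}{7} - \frac{1840 i}{7} \approx -960.14 - 262.86 i$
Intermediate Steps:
$Y{\left(G \right)} = - \frac{2}{7} + \frac{\sqrt{-1 + G}}{7}$ ($Y{\left(G \right)} = - \frac{2}{7} + \frac{\sqrt{G - 1}}{7} = - \frac{2}{7} + \frac{\sqrt{-1 + G}}{7}$)
$j{\left(I \right)} = - 5 I \left(- \frac{2}{7} + \frac{2 i}{7}\right)$ ($j{\left(I \right)} = \left(-3 - 2\right) I \left(- \frac{2}{7} + \frac{\sqrt{-1 - 3}}{7}\right) = - 5 I \left(- \frac{2}{7} + \frac{\sqrt{-4}}{7}\right) = - 5 I \left(- \frac{2}{7} + \frac{2 i}{7}\right)$)
$-1223 + j{\left(184 \right)} = -1223 + \frac{10}{7} \cdot 184 \left(1 - i\right) = -1223 + \left(\frac{1840}{7} - \frac{1840 i}{7}\right) = - \frac{6721}{7} - \frac{1840 i}{7}$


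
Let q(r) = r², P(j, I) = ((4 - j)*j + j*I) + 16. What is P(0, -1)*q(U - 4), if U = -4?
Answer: 1024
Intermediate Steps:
P(j, I) = 16 + I*j + j*(4 - j) (P(j, I) = (j*(4 - j) + I*j) + 16 = (I*j + j*(4 - j)) + 16 = 16 + I*j + j*(4 - j))
P(0, -1)*q(U - 4) = (16 - 1*0² + 4*0 - 1*0)*(-4 - 4)² = (16 - 1*0 + 0 + 0)*(-8)² = (16 + 0 + 0 + 0)*64 = 16*64 = 1024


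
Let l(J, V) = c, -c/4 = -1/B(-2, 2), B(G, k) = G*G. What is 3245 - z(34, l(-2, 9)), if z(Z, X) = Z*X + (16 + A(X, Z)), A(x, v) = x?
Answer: 3194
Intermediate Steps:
B(G, k) = G**2
c = 1 (c = -(-4)/((-2)**2) = -(-4)/4 = -4*(-1/4) = 1)
l(J, V) = 1
z(Z, X) = 16 + X + X*Z (z(Z, X) = Z*X + (16 + X) = X*Z + (16 + X) = 16 + X + X*Z)
3245 - z(34, l(-2, 9)) = 3245 - (16 + 1 + 1*34) = 3245 - (16 + 1 + 34) = 3245 - 1*51 = 3245 - 51 = 3194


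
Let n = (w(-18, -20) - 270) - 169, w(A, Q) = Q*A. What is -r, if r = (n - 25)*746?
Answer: 77584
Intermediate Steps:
w(A, Q) = A*Q
n = -79 (n = (-18*(-20) - 270) - 169 = (360 - 270) - 169 = 90 - 169 = -79)
r = -77584 (r = (-79 - 25)*746 = -104*746 = -77584)
-r = -1*(-77584) = 77584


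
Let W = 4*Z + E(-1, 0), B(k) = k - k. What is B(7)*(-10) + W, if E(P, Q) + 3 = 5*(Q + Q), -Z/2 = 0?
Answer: -3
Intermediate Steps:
Z = 0 (Z = -2*0 = 0)
E(P, Q) = -3 + 10*Q (E(P, Q) = -3 + 5*(Q + Q) = -3 + 5*(2*Q) = -3 + 10*Q)
B(k) = 0
W = -3 (W = 4*0 + (-3 + 10*0) = 0 + (-3 + 0) = 0 - 3 = -3)
B(7)*(-10) + W = 0*(-10) - 3 = 0 - 3 = -3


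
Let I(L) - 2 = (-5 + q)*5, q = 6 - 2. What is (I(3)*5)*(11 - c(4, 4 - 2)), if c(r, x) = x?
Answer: -135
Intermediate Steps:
q = 4
I(L) = -3 (I(L) = 2 + (-5 + 4)*5 = 2 - 1*5 = 2 - 5 = -3)
(I(3)*5)*(11 - c(4, 4 - 2)) = (-3*5)*(11 - (4 - 2)) = -15*(11 - 1*2) = -15*(11 - 2) = -15*9 = -135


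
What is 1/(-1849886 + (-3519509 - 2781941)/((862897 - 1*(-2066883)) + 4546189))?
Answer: -7475969/13829696690984 ≈ -5.4057e-7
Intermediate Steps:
1/(-1849886 + (-3519509 - 2781941)/((862897 - 1*(-2066883)) + 4546189)) = 1/(-1849886 - 6301450/((862897 + 2066883) + 4546189)) = 1/(-1849886 - 6301450/(2929780 + 4546189)) = 1/(-1849886 - 6301450/7475969) = 1/(-13829696690984/7475969) = -7475969/13829696690984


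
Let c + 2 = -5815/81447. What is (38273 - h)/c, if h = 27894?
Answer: -845338413/168709 ≈ -5010.6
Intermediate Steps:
c = -168709/81447 (c = -2 - 5815/81447 = -168709/81447 ≈ -2.0714)
(38273 - h)/c = (38273 - 1*27894)/(-168709/81447) = (38273 - 27894)*(-81447/168709) = 10379*(-81447/168709) = -845338413/168709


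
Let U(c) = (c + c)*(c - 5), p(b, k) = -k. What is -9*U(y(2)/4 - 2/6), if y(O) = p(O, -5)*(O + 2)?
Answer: 28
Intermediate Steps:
y(O) = 10 + 5*O (y(O) = (-1*(-5))*(O + 2) = 5*(2 + O) = 10 + 5*O)
U(c) = 2*c*(-5 + c) (U(c) = (2*c)*(-5 + c) = 2*c*(-5 + c))
-9*U(y(2)/4 - 2/6) = -18*((10 + 5*2)/4 - 2/6)*(-5 + ((10 + 5*2)/4 - 2/6)) = -18*((10 + 10)*(1/4) - 2*1/6)*(-5 + ((10 + 10)*(1/4) - 2*1/6)) = -18*(20*(1/4) - 1/3)*(-5 + (20*(1/4) - 1/3)) = -18*(5 - 1/3)*(-5 + (5 - 1/3)) = -18*14*(-5 + 14/3)/3 = -18*14*(-1)/(3*3) = -9*(-28/9) = 28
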